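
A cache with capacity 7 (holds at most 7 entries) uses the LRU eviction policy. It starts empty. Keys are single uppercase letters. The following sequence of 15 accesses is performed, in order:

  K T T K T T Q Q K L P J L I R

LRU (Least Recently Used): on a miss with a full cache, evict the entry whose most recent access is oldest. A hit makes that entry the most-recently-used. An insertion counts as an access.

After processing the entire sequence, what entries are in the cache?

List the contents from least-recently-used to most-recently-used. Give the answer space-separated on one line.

LRU simulation (capacity=7):
  1. access K: MISS. Cache (LRU->MRU): [K]
  2. access T: MISS. Cache (LRU->MRU): [K T]
  3. access T: HIT. Cache (LRU->MRU): [K T]
  4. access K: HIT. Cache (LRU->MRU): [T K]
  5. access T: HIT. Cache (LRU->MRU): [K T]
  6. access T: HIT. Cache (LRU->MRU): [K T]
  7. access Q: MISS. Cache (LRU->MRU): [K T Q]
  8. access Q: HIT. Cache (LRU->MRU): [K T Q]
  9. access K: HIT. Cache (LRU->MRU): [T Q K]
  10. access L: MISS. Cache (LRU->MRU): [T Q K L]
  11. access P: MISS. Cache (LRU->MRU): [T Q K L P]
  12. access J: MISS. Cache (LRU->MRU): [T Q K L P J]
  13. access L: HIT. Cache (LRU->MRU): [T Q K P J L]
  14. access I: MISS. Cache (LRU->MRU): [T Q K P J L I]
  15. access R: MISS, evict T. Cache (LRU->MRU): [Q K P J L I R]
Total: 7 hits, 8 misses, 1 evictions

Answer: Q K P J L I R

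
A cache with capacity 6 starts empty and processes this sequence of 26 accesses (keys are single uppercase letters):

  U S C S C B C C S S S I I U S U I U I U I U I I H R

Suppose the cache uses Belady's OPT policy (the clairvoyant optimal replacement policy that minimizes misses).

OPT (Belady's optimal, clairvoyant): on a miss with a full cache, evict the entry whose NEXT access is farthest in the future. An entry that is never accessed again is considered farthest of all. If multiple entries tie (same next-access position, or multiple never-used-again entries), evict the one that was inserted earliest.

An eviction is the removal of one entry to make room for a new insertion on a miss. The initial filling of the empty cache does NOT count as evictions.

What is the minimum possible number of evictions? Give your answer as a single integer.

OPT (Belady) simulation (capacity=6):
  1. access U: MISS. Cache: [U]
  2. access S: MISS. Cache: [U S]
  3. access C: MISS. Cache: [U S C]
  4. access S: HIT. Next use of S: step 9. Cache: [U S C]
  5. access C: HIT. Next use of C: step 7. Cache: [U S C]
  6. access B: MISS. Cache: [U S C B]
  7. access C: HIT. Next use of C: step 8. Cache: [U S C B]
  8. access C: HIT. Next use of C: never. Cache: [U S C B]
  9. access S: HIT. Next use of S: step 10. Cache: [U S C B]
  10. access S: HIT. Next use of S: step 11. Cache: [U S C B]
  11. access S: HIT. Next use of S: step 15. Cache: [U S C B]
  12. access I: MISS. Cache: [U S C B I]
  13. access I: HIT. Next use of I: step 17. Cache: [U S C B I]
  14. access U: HIT. Next use of U: step 16. Cache: [U S C B I]
  15. access S: HIT. Next use of S: never. Cache: [U S C B I]
  16. access U: HIT. Next use of U: step 18. Cache: [U S C B I]
  17. access I: HIT. Next use of I: step 19. Cache: [U S C B I]
  18. access U: HIT. Next use of U: step 20. Cache: [U S C B I]
  19. access I: HIT. Next use of I: step 21. Cache: [U S C B I]
  20. access U: HIT. Next use of U: step 22. Cache: [U S C B I]
  21. access I: HIT. Next use of I: step 23. Cache: [U S C B I]
  22. access U: HIT. Next use of U: never. Cache: [U S C B I]
  23. access I: HIT. Next use of I: step 24. Cache: [U S C B I]
  24. access I: HIT. Next use of I: never. Cache: [U S C B I]
  25. access H: MISS. Cache: [U S C B I H]
  26. access R: MISS, evict U (next use: never). Cache: [S C B I H R]
Total: 19 hits, 7 misses, 1 evictions

Answer: 1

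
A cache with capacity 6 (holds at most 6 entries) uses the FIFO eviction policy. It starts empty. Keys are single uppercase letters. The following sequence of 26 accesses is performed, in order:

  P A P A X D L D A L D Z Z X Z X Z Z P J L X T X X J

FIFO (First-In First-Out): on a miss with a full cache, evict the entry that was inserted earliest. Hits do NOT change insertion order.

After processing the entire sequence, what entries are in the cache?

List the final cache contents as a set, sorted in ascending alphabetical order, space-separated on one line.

Answer: D J L T X Z

Derivation:
FIFO simulation (capacity=6):
  1. access P: MISS. Cache (old->new): [P]
  2. access A: MISS. Cache (old->new): [P A]
  3. access P: HIT. Cache (old->new): [P A]
  4. access A: HIT. Cache (old->new): [P A]
  5. access X: MISS. Cache (old->new): [P A X]
  6. access D: MISS. Cache (old->new): [P A X D]
  7. access L: MISS. Cache (old->new): [P A X D L]
  8. access D: HIT. Cache (old->new): [P A X D L]
  9. access A: HIT. Cache (old->new): [P A X D L]
  10. access L: HIT. Cache (old->new): [P A X D L]
  11. access D: HIT. Cache (old->new): [P A X D L]
  12. access Z: MISS. Cache (old->new): [P A X D L Z]
  13. access Z: HIT. Cache (old->new): [P A X D L Z]
  14. access X: HIT. Cache (old->new): [P A X D L Z]
  15. access Z: HIT. Cache (old->new): [P A X D L Z]
  16. access X: HIT. Cache (old->new): [P A X D L Z]
  17. access Z: HIT. Cache (old->new): [P A X D L Z]
  18. access Z: HIT. Cache (old->new): [P A X D L Z]
  19. access P: HIT. Cache (old->new): [P A X D L Z]
  20. access J: MISS, evict P. Cache (old->new): [A X D L Z J]
  21. access L: HIT. Cache (old->new): [A X D L Z J]
  22. access X: HIT. Cache (old->new): [A X D L Z J]
  23. access T: MISS, evict A. Cache (old->new): [X D L Z J T]
  24. access X: HIT. Cache (old->new): [X D L Z J T]
  25. access X: HIT. Cache (old->new): [X D L Z J T]
  26. access J: HIT. Cache (old->new): [X D L Z J T]
Total: 18 hits, 8 misses, 2 evictions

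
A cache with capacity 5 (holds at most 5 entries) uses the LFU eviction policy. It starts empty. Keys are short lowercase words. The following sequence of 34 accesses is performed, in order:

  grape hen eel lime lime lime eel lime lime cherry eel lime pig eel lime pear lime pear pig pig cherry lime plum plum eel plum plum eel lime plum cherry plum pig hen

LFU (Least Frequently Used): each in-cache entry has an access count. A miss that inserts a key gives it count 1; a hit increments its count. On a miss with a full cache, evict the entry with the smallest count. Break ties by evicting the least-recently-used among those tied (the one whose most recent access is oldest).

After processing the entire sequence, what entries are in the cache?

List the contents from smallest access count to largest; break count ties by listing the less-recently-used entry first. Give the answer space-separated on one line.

LFU simulation (capacity=5):
  1. access grape: MISS. Cache: [grape(c=1)]
  2. access hen: MISS. Cache: [grape(c=1) hen(c=1)]
  3. access eel: MISS. Cache: [grape(c=1) hen(c=1) eel(c=1)]
  4. access lime: MISS. Cache: [grape(c=1) hen(c=1) eel(c=1) lime(c=1)]
  5. access lime: HIT, count now 2. Cache: [grape(c=1) hen(c=1) eel(c=1) lime(c=2)]
  6. access lime: HIT, count now 3. Cache: [grape(c=1) hen(c=1) eel(c=1) lime(c=3)]
  7. access eel: HIT, count now 2. Cache: [grape(c=1) hen(c=1) eel(c=2) lime(c=3)]
  8. access lime: HIT, count now 4. Cache: [grape(c=1) hen(c=1) eel(c=2) lime(c=4)]
  9. access lime: HIT, count now 5. Cache: [grape(c=1) hen(c=1) eel(c=2) lime(c=5)]
  10. access cherry: MISS. Cache: [grape(c=1) hen(c=1) cherry(c=1) eel(c=2) lime(c=5)]
  11. access eel: HIT, count now 3. Cache: [grape(c=1) hen(c=1) cherry(c=1) eel(c=3) lime(c=5)]
  12. access lime: HIT, count now 6. Cache: [grape(c=1) hen(c=1) cherry(c=1) eel(c=3) lime(c=6)]
  13. access pig: MISS, evict grape(c=1). Cache: [hen(c=1) cherry(c=1) pig(c=1) eel(c=3) lime(c=6)]
  14. access eel: HIT, count now 4. Cache: [hen(c=1) cherry(c=1) pig(c=1) eel(c=4) lime(c=6)]
  15. access lime: HIT, count now 7. Cache: [hen(c=1) cherry(c=1) pig(c=1) eel(c=4) lime(c=7)]
  16. access pear: MISS, evict hen(c=1). Cache: [cherry(c=1) pig(c=1) pear(c=1) eel(c=4) lime(c=7)]
  17. access lime: HIT, count now 8. Cache: [cherry(c=1) pig(c=1) pear(c=1) eel(c=4) lime(c=8)]
  18. access pear: HIT, count now 2. Cache: [cherry(c=1) pig(c=1) pear(c=2) eel(c=4) lime(c=8)]
  19. access pig: HIT, count now 2. Cache: [cherry(c=1) pear(c=2) pig(c=2) eel(c=4) lime(c=8)]
  20. access pig: HIT, count now 3. Cache: [cherry(c=1) pear(c=2) pig(c=3) eel(c=4) lime(c=8)]
  21. access cherry: HIT, count now 2. Cache: [pear(c=2) cherry(c=2) pig(c=3) eel(c=4) lime(c=8)]
  22. access lime: HIT, count now 9. Cache: [pear(c=2) cherry(c=2) pig(c=3) eel(c=4) lime(c=9)]
  23. access plum: MISS, evict pear(c=2). Cache: [plum(c=1) cherry(c=2) pig(c=3) eel(c=4) lime(c=9)]
  24. access plum: HIT, count now 2. Cache: [cherry(c=2) plum(c=2) pig(c=3) eel(c=4) lime(c=9)]
  25. access eel: HIT, count now 5. Cache: [cherry(c=2) plum(c=2) pig(c=3) eel(c=5) lime(c=9)]
  26. access plum: HIT, count now 3. Cache: [cherry(c=2) pig(c=3) plum(c=3) eel(c=5) lime(c=9)]
  27. access plum: HIT, count now 4. Cache: [cherry(c=2) pig(c=3) plum(c=4) eel(c=5) lime(c=9)]
  28. access eel: HIT, count now 6. Cache: [cherry(c=2) pig(c=3) plum(c=4) eel(c=6) lime(c=9)]
  29. access lime: HIT, count now 10. Cache: [cherry(c=2) pig(c=3) plum(c=4) eel(c=6) lime(c=10)]
  30. access plum: HIT, count now 5. Cache: [cherry(c=2) pig(c=3) plum(c=5) eel(c=6) lime(c=10)]
  31. access cherry: HIT, count now 3. Cache: [pig(c=3) cherry(c=3) plum(c=5) eel(c=6) lime(c=10)]
  32. access plum: HIT, count now 6. Cache: [pig(c=3) cherry(c=3) eel(c=6) plum(c=6) lime(c=10)]
  33. access pig: HIT, count now 4. Cache: [cherry(c=3) pig(c=4) eel(c=6) plum(c=6) lime(c=10)]
  34. access hen: MISS, evict cherry(c=3). Cache: [hen(c=1) pig(c=4) eel(c=6) plum(c=6) lime(c=10)]
Total: 25 hits, 9 misses, 4 evictions

Answer: hen pig eel plum lime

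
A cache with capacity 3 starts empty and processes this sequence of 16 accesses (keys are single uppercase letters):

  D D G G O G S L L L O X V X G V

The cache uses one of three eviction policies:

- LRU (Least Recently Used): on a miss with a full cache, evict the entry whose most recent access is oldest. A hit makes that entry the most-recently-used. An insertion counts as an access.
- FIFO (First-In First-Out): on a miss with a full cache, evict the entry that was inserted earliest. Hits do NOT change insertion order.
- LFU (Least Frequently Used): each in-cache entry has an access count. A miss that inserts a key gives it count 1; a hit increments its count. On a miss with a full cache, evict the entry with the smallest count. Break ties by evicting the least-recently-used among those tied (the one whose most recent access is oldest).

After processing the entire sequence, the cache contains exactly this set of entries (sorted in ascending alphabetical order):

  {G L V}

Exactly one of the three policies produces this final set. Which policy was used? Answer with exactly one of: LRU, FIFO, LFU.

Answer: LFU

Derivation:
Simulating under each policy and comparing final sets:
  LRU: final set = {G V X} -> differs
  FIFO: final set = {G V X} -> differs
  LFU: final set = {G L V} -> MATCHES target
Only LFU produces the target set.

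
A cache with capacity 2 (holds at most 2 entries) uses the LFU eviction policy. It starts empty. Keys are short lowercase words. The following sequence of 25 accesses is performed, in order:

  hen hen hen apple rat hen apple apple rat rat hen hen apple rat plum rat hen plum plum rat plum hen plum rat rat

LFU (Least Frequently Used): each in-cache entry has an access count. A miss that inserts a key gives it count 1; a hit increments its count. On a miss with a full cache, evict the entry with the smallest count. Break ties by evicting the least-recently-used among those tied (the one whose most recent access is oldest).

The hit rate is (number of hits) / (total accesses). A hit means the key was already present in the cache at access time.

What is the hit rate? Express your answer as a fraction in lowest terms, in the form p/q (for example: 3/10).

Answer: 12/25

Derivation:
LFU simulation (capacity=2):
  1. access hen: MISS. Cache: [hen(c=1)]
  2. access hen: HIT, count now 2. Cache: [hen(c=2)]
  3. access hen: HIT, count now 3. Cache: [hen(c=3)]
  4. access apple: MISS. Cache: [apple(c=1) hen(c=3)]
  5. access rat: MISS, evict apple(c=1). Cache: [rat(c=1) hen(c=3)]
  6. access hen: HIT, count now 4. Cache: [rat(c=1) hen(c=4)]
  7. access apple: MISS, evict rat(c=1). Cache: [apple(c=1) hen(c=4)]
  8. access apple: HIT, count now 2. Cache: [apple(c=2) hen(c=4)]
  9. access rat: MISS, evict apple(c=2). Cache: [rat(c=1) hen(c=4)]
  10. access rat: HIT, count now 2. Cache: [rat(c=2) hen(c=4)]
  11. access hen: HIT, count now 5. Cache: [rat(c=2) hen(c=5)]
  12. access hen: HIT, count now 6. Cache: [rat(c=2) hen(c=6)]
  13. access apple: MISS, evict rat(c=2). Cache: [apple(c=1) hen(c=6)]
  14. access rat: MISS, evict apple(c=1). Cache: [rat(c=1) hen(c=6)]
  15. access plum: MISS, evict rat(c=1). Cache: [plum(c=1) hen(c=6)]
  16. access rat: MISS, evict plum(c=1). Cache: [rat(c=1) hen(c=6)]
  17. access hen: HIT, count now 7. Cache: [rat(c=1) hen(c=7)]
  18. access plum: MISS, evict rat(c=1). Cache: [plum(c=1) hen(c=7)]
  19. access plum: HIT, count now 2. Cache: [plum(c=2) hen(c=7)]
  20. access rat: MISS, evict plum(c=2). Cache: [rat(c=1) hen(c=7)]
  21. access plum: MISS, evict rat(c=1). Cache: [plum(c=1) hen(c=7)]
  22. access hen: HIT, count now 8. Cache: [plum(c=1) hen(c=8)]
  23. access plum: HIT, count now 2. Cache: [plum(c=2) hen(c=8)]
  24. access rat: MISS, evict plum(c=2). Cache: [rat(c=1) hen(c=8)]
  25. access rat: HIT, count now 2. Cache: [rat(c=2) hen(c=8)]
Total: 12 hits, 13 misses, 11 evictions

Hit rate = 12/25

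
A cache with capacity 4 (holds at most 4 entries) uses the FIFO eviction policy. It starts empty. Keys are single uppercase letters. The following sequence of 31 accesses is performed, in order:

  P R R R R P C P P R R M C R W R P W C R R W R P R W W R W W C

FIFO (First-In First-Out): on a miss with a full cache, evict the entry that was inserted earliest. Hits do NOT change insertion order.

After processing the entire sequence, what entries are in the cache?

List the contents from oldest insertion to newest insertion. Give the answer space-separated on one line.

Answer: W P R C

Derivation:
FIFO simulation (capacity=4):
  1. access P: MISS. Cache (old->new): [P]
  2. access R: MISS. Cache (old->new): [P R]
  3. access R: HIT. Cache (old->new): [P R]
  4. access R: HIT. Cache (old->new): [P R]
  5. access R: HIT. Cache (old->new): [P R]
  6. access P: HIT. Cache (old->new): [P R]
  7. access C: MISS. Cache (old->new): [P R C]
  8. access P: HIT. Cache (old->new): [P R C]
  9. access P: HIT. Cache (old->new): [P R C]
  10. access R: HIT. Cache (old->new): [P R C]
  11. access R: HIT. Cache (old->new): [P R C]
  12. access M: MISS. Cache (old->new): [P R C M]
  13. access C: HIT. Cache (old->new): [P R C M]
  14. access R: HIT. Cache (old->new): [P R C M]
  15. access W: MISS, evict P. Cache (old->new): [R C M W]
  16. access R: HIT. Cache (old->new): [R C M W]
  17. access P: MISS, evict R. Cache (old->new): [C M W P]
  18. access W: HIT. Cache (old->new): [C M W P]
  19. access C: HIT. Cache (old->new): [C M W P]
  20. access R: MISS, evict C. Cache (old->new): [M W P R]
  21. access R: HIT. Cache (old->new): [M W P R]
  22. access W: HIT. Cache (old->new): [M W P R]
  23. access R: HIT. Cache (old->new): [M W P R]
  24. access P: HIT. Cache (old->new): [M W P R]
  25. access R: HIT. Cache (old->new): [M W P R]
  26. access W: HIT. Cache (old->new): [M W P R]
  27. access W: HIT. Cache (old->new): [M W P R]
  28. access R: HIT. Cache (old->new): [M W P R]
  29. access W: HIT. Cache (old->new): [M W P R]
  30. access W: HIT. Cache (old->new): [M W P R]
  31. access C: MISS, evict M. Cache (old->new): [W P R C]
Total: 23 hits, 8 misses, 4 evictions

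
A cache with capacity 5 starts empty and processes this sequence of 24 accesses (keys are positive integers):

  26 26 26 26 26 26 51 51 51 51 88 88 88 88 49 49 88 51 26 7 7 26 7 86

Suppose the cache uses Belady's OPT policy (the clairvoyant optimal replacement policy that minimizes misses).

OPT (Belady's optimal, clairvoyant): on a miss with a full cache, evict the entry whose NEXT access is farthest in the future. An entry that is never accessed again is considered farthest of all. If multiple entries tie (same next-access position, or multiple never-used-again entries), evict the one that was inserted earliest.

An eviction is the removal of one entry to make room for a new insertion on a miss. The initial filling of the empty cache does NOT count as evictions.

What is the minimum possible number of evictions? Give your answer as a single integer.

Answer: 1

Derivation:
OPT (Belady) simulation (capacity=5):
  1. access 26: MISS. Cache: [26]
  2. access 26: HIT. Next use of 26: step 3. Cache: [26]
  3. access 26: HIT. Next use of 26: step 4. Cache: [26]
  4. access 26: HIT. Next use of 26: step 5. Cache: [26]
  5. access 26: HIT. Next use of 26: step 6. Cache: [26]
  6. access 26: HIT. Next use of 26: step 19. Cache: [26]
  7. access 51: MISS. Cache: [26 51]
  8. access 51: HIT. Next use of 51: step 9. Cache: [26 51]
  9. access 51: HIT. Next use of 51: step 10. Cache: [26 51]
  10. access 51: HIT. Next use of 51: step 18. Cache: [26 51]
  11. access 88: MISS. Cache: [26 51 88]
  12. access 88: HIT. Next use of 88: step 13. Cache: [26 51 88]
  13. access 88: HIT. Next use of 88: step 14. Cache: [26 51 88]
  14. access 88: HIT. Next use of 88: step 17. Cache: [26 51 88]
  15. access 49: MISS. Cache: [26 51 88 49]
  16. access 49: HIT. Next use of 49: never. Cache: [26 51 88 49]
  17. access 88: HIT. Next use of 88: never. Cache: [26 51 88 49]
  18. access 51: HIT. Next use of 51: never. Cache: [26 51 88 49]
  19. access 26: HIT. Next use of 26: step 22. Cache: [26 51 88 49]
  20. access 7: MISS. Cache: [26 51 88 49 7]
  21. access 7: HIT. Next use of 7: step 23. Cache: [26 51 88 49 7]
  22. access 26: HIT. Next use of 26: never. Cache: [26 51 88 49 7]
  23. access 7: HIT. Next use of 7: never. Cache: [26 51 88 49 7]
  24. access 86: MISS, evict 26 (next use: never). Cache: [51 88 49 7 86]
Total: 18 hits, 6 misses, 1 evictions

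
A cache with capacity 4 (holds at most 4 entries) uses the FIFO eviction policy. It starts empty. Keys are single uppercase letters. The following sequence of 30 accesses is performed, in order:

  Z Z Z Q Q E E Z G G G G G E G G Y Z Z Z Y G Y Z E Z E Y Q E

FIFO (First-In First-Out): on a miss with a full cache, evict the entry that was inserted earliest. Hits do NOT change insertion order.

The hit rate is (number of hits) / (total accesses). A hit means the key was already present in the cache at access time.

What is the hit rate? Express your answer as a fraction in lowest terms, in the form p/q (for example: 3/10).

FIFO simulation (capacity=4):
  1. access Z: MISS. Cache (old->new): [Z]
  2. access Z: HIT. Cache (old->new): [Z]
  3. access Z: HIT. Cache (old->new): [Z]
  4. access Q: MISS. Cache (old->new): [Z Q]
  5. access Q: HIT. Cache (old->new): [Z Q]
  6. access E: MISS. Cache (old->new): [Z Q E]
  7. access E: HIT. Cache (old->new): [Z Q E]
  8. access Z: HIT. Cache (old->new): [Z Q E]
  9. access G: MISS. Cache (old->new): [Z Q E G]
  10. access G: HIT. Cache (old->new): [Z Q E G]
  11. access G: HIT. Cache (old->new): [Z Q E G]
  12. access G: HIT. Cache (old->new): [Z Q E G]
  13. access G: HIT. Cache (old->new): [Z Q E G]
  14. access E: HIT. Cache (old->new): [Z Q E G]
  15. access G: HIT. Cache (old->new): [Z Q E G]
  16. access G: HIT. Cache (old->new): [Z Q E G]
  17. access Y: MISS, evict Z. Cache (old->new): [Q E G Y]
  18. access Z: MISS, evict Q. Cache (old->new): [E G Y Z]
  19. access Z: HIT. Cache (old->new): [E G Y Z]
  20. access Z: HIT. Cache (old->new): [E G Y Z]
  21. access Y: HIT. Cache (old->new): [E G Y Z]
  22. access G: HIT. Cache (old->new): [E G Y Z]
  23. access Y: HIT. Cache (old->new): [E G Y Z]
  24. access Z: HIT. Cache (old->new): [E G Y Z]
  25. access E: HIT. Cache (old->new): [E G Y Z]
  26. access Z: HIT. Cache (old->new): [E G Y Z]
  27. access E: HIT. Cache (old->new): [E G Y Z]
  28. access Y: HIT. Cache (old->new): [E G Y Z]
  29. access Q: MISS, evict E. Cache (old->new): [G Y Z Q]
  30. access E: MISS, evict G. Cache (old->new): [Y Z Q E]
Total: 22 hits, 8 misses, 4 evictions

Hit rate = 22/30 = 11/15

Answer: 11/15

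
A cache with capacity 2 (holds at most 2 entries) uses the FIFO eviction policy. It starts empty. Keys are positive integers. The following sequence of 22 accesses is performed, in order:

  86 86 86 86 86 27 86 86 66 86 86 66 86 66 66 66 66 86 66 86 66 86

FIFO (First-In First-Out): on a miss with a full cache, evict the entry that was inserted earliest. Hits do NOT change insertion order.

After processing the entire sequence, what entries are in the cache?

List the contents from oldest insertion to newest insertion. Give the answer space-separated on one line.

FIFO simulation (capacity=2):
  1. access 86: MISS. Cache (old->new): [86]
  2. access 86: HIT. Cache (old->new): [86]
  3. access 86: HIT. Cache (old->new): [86]
  4. access 86: HIT. Cache (old->new): [86]
  5. access 86: HIT. Cache (old->new): [86]
  6. access 27: MISS. Cache (old->new): [86 27]
  7. access 86: HIT. Cache (old->new): [86 27]
  8. access 86: HIT. Cache (old->new): [86 27]
  9. access 66: MISS, evict 86. Cache (old->new): [27 66]
  10. access 86: MISS, evict 27. Cache (old->new): [66 86]
  11. access 86: HIT. Cache (old->new): [66 86]
  12. access 66: HIT. Cache (old->new): [66 86]
  13. access 86: HIT. Cache (old->new): [66 86]
  14. access 66: HIT. Cache (old->new): [66 86]
  15. access 66: HIT. Cache (old->new): [66 86]
  16. access 66: HIT. Cache (old->new): [66 86]
  17. access 66: HIT. Cache (old->new): [66 86]
  18. access 86: HIT. Cache (old->new): [66 86]
  19. access 66: HIT. Cache (old->new): [66 86]
  20. access 86: HIT. Cache (old->new): [66 86]
  21. access 66: HIT. Cache (old->new): [66 86]
  22. access 86: HIT. Cache (old->new): [66 86]
Total: 18 hits, 4 misses, 2 evictions

Answer: 66 86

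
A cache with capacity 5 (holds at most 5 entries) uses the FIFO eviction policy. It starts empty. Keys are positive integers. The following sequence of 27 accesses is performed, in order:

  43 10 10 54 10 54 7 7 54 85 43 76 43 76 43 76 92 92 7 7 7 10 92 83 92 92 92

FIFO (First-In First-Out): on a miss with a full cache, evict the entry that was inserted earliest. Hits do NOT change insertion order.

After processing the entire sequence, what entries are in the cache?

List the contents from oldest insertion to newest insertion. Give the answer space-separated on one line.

FIFO simulation (capacity=5):
  1. access 43: MISS. Cache (old->new): [43]
  2. access 10: MISS. Cache (old->new): [43 10]
  3. access 10: HIT. Cache (old->new): [43 10]
  4. access 54: MISS. Cache (old->new): [43 10 54]
  5. access 10: HIT. Cache (old->new): [43 10 54]
  6. access 54: HIT. Cache (old->new): [43 10 54]
  7. access 7: MISS. Cache (old->new): [43 10 54 7]
  8. access 7: HIT. Cache (old->new): [43 10 54 7]
  9. access 54: HIT. Cache (old->new): [43 10 54 7]
  10. access 85: MISS. Cache (old->new): [43 10 54 7 85]
  11. access 43: HIT. Cache (old->new): [43 10 54 7 85]
  12. access 76: MISS, evict 43. Cache (old->new): [10 54 7 85 76]
  13. access 43: MISS, evict 10. Cache (old->new): [54 7 85 76 43]
  14. access 76: HIT. Cache (old->new): [54 7 85 76 43]
  15. access 43: HIT. Cache (old->new): [54 7 85 76 43]
  16. access 76: HIT. Cache (old->new): [54 7 85 76 43]
  17. access 92: MISS, evict 54. Cache (old->new): [7 85 76 43 92]
  18. access 92: HIT. Cache (old->new): [7 85 76 43 92]
  19. access 7: HIT. Cache (old->new): [7 85 76 43 92]
  20. access 7: HIT. Cache (old->new): [7 85 76 43 92]
  21. access 7: HIT. Cache (old->new): [7 85 76 43 92]
  22. access 10: MISS, evict 7. Cache (old->new): [85 76 43 92 10]
  23. access 92: HIT. Cache (old->new): [85 76 43 92 10]
  24. access 83: MISS, evict 85. Cache (old->new): [76 43 92 10 83]
  25. access 92: HIT. Cache (old->new): [76 43 92 10 83]
  26. access 92: HIT. Cache (old->new): [76 43 92 10 83]
  27. access 92: HIT. Cache (old->new): [76 43 92 10 83]
Total: 17 hits, 10 misses, 5 evictions

Answer: 76 43 92 10 83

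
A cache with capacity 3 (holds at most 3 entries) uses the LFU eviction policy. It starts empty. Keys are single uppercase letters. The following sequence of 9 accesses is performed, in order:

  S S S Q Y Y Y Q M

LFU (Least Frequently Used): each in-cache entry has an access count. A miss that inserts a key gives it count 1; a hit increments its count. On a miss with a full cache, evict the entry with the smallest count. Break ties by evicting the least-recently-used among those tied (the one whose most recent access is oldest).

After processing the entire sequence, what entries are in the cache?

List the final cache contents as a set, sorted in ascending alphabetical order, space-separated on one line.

Answer: M S Y

Derivation:
LFU simulation (capacity=3):
  1. access S: MISS. Cache: [S(c=1)]
  2. access S: HIT, count now 2. Cache: [S(c=2)]
  3. access S: HIT, count now 3. Cache: [S(c=3)]
  4. access Q: MISS. Cache: [Q(c=1) S(c=3)]
  5. access Y: MISS. Cache: [Q(c=1) Y(c=1) S(c=3)]
  6. access Y: HIT, count now 2. Cache: [Q(c=1) Y(c=2) S(c=3)]
  7. access Y: HIT, count now 3. Cache: [Q(c=1) S(c=3) Y(c=3)]
  8. access Q: HIT, count now 2. Cache: [Q(c=2) S(c=3) Y(c=3)]
  9. access M: MISS, evict Q(c=2). Cache: [M(c=1) S(c=3) Y(c=3)]
Total: 5 hits, 4 misses, 1 evictions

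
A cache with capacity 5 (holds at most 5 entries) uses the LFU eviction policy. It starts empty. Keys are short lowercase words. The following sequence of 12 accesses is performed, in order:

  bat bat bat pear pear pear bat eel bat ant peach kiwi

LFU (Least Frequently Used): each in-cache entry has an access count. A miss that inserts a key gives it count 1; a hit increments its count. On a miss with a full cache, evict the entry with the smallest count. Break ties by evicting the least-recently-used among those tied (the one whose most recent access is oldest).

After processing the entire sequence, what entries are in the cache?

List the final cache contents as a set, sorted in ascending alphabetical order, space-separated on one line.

LFU simulation (capacity=5):
  1. access bat: MISS. Cache: [bat(c=1)]
  2. access bat: HIT, count now 2. Cache: [bat(c=2)]
  3. access bat: HIT, count now 3. Cache: [bat(c=3)]
  4. access pear: MISS. Cache: [pear(c=1) bat(c=3)]
  5. access pear: HIT, count now 2. Cache: [pear(c=2) bat(c=3)]
  6. access pear: HIT, count now 3. Cache: [bat(c=3) pear(c=3)]
  7. access bat: HIT, count now 4. Cache: [pear(c=3) bat(c=4)]
  8. access eel: MISS. Cache: [eel(c=1) pear(c=3) bat(c=4)]
  9. access bat: HIT, count now 5. Cache: [eel(c=1) pear(c=3) bat(c=5)]
  10. access ant: MISS. Cache: [eel(c=1) ant(c=1) pear(c=3) bat(c=5)]
  11. access peach: MISS. Cache: [eel(c=1) ant(c=1) peach(c=1) pear(c=3) bat(c=5)]
  12. access kiwi: MISS, evict eel(c=1). Cache: [ant(c=1) peach(c=1) kiwi(c=1) pear(c=3) bat(c=5)]
Total: 6 hits, 6 misses, 1 evictions

Answer: ant bat kiwi peach pear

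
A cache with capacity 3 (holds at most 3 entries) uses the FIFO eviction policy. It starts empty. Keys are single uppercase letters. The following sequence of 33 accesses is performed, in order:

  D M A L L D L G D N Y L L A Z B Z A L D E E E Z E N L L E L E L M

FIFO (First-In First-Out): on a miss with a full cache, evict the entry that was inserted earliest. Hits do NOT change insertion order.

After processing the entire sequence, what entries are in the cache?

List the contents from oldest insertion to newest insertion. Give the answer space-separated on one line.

Answer: L E M

Derivation:
FIFO simulation (capacity=3):
  1. access D: MISS. Cache (old->new): [D]
  2. access M: MISS. Cache (old->new): [D M]
  3. access A: MISS. Cache (old->new): [D M A]
  4. access L: MISS, evict D. Cache (old->new): [M A L]
  5. access L: HIT. Cache (old->new): [M A L]
  6. access D: MISS, evict M. Cache (old->new): [A L D]
  7. access L: HIT. Cache (old->new): [A L D]
  8. access G: MISS, evict A. Cache (old->new): [L D G]
  9. access D: HIT. Cache (old->new): [L D G]
  10. access N: MISS, evict L. Cache (old->new): [D G N]
  11. access Y: MISS, evict D. Cache (old->new): [G N Y]
  12. access L: MISS, evict G. Cache (old->new): [N Y L]
  13. access L: HIT. Cache (old->new): [N Y L]
  14. access A: MISS, evict N. Cache (old->new): [Y L A]
  15. access Z: MISS, evict Y. Cache (old->new): [L A Z]
  16. access B: MISS, evict L. Cache (old->new): [A Z B]
  17. access Z: HIT. Cache (old->new): [A Z B]
  18. access A: HIT. Cache (old->new): [A Z B]
  19. access L: MISS, evict A. Cache (old->new): [Z B L]
  20. access D: MISS, evict Z. Cache (old->new): [B L D]
  21. access E: MISS, evict B. Cache (old->new): [L D E]
  22. access E: HIT. Cache (old->new): [L D E]
  23. access E: HIT. Cache (old->new): [L D E]
  24. access Z: MISS, evict L. Cache (old->new): [D E Z]
  25. access E: HIT. Cache (old->new): [D E Z]
  26. access N: MISS, evict D. Cache (old->new): [E Z N]
  27. access L: MISS, evict E. Cache (old->new): [Z N L]
  28. access L: HIT. Cache (old->new): [Z N L]
  29. access E: MISS, evict Z. Cache (old->new): [N L E]
  30. access L: HIT. Cache (old->new): [N L E]
  31. access E: HIT. Cache (old->new): [N L E]
  32. access L: HIT. Cache (old->new): [N L E]
  33. access M: MISS, evict N. Cache (old->new): [L E M]
Total: 13 hits, 20 misses, 17 evictions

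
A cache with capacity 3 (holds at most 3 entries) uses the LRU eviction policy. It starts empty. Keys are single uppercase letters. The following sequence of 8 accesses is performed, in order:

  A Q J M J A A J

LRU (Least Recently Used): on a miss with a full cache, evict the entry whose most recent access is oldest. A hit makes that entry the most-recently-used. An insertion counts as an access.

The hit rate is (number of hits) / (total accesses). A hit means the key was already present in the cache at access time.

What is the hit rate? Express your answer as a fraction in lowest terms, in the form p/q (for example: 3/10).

Answer: 3/8

Derivation:
LRU simulation (capacity=3):
  1. access A: MISS. Cache (LRU->MRU): [A]
  2. access Q: MISS. Cache (LRU->MRU): [A Q]
  3. access J: MISS. Cache (LRU->MRU): [A Q J]
  4. access M: MISS, evict A. Cache (LRU->MRU): [Q J M]
  5. access J: HIT. Cache (LRU->MRU): [Q M J]
  6. access A: MISS, evict Q. Cache (LRU->MRU): [M J A]
  7. access A: HIT. Cache (LRU->MRU): [M J A]
  8. access J: HIT. Cache (LRU->MRU): [M A J]
Total: 3 hits, 5 misses, 2 evictions

Hit rate = 3/8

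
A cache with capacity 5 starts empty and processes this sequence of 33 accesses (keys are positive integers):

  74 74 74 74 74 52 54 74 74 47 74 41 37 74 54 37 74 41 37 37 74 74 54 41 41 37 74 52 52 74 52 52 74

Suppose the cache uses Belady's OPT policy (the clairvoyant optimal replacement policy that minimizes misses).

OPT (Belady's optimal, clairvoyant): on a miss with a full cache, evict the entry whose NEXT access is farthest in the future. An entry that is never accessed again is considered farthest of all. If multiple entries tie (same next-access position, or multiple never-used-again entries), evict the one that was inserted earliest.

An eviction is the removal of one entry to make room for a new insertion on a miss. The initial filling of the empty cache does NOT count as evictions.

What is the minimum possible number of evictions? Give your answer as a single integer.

OPT (Belady) simulation (capacity=5):
  1. access 74: MISS. Cache: [74]
  2. access 74: HIT. Next use of 74: step 3. Cache: [74]
  3. access 74: HIT. Next use of 74: step 4. Cache: [74]
  4. access 74: HIT. Next use of 74: step 5. Cache: [74]
  5. access 74: HIT. Next use of 74: step 8. Cache: [74]
  6. access 52: MISS. Cache: [74 52]
  7. access 54: MISS. Cache: [74 52 54]
  8. access 74: HIT. Next use of 74: step 9. Cache: [74 52 54]
  9. access 74: HIT. Next use of 74: step 11. Cache: [74 52 54]
  10. access 47: MISS. Cache: [74 52 54 47]
  11. access 74: HIT. Next use of 74: step 14. Cache: [74 52 54 47]
  12. access 41: MISS. Cache: [74 52 54 47 41]
  13. access 37: MISS, evict 47 (next use: never). Cache: [74 52 54 41 37]
  14. access 74: HIT. Next use of 74: step 17. Cache: [74 52 54 41 37]
  15. access 54: HIT. Next use of 54: step 23. Cache: [74 52 54 41 37]
  16. access 37: HIT. Next use of 37: step 19. Cache: [74 52 54 41 37]
  17. access 74: HIT. Next use of 74: step 21. Cache: [74 52 54 41 37]
  18. access 41: HIT. Next use of 41: step 24. Cache: [74 52 54 41 37]
  19. access 37: HIT. Next use of 37: step 20. Cache: [74 52 54 41 37]
  20. access 37: HIT. Next use of 37: step 26. Cache: [74 52 54 41 37]
  21. access 74: HIT. Next use of 74: step 22. Cache: [74 52 54 41 37]
  22. access 74: HIT. Next use of 74: step 27. Cache: [74 52 54 41 37]
  23. access 54: HIT. Next use of 54: never. Cache: [74 52 54 41 37]
  24. access 41: HIT. Next use of 41: step 25. Cache: [74 52 54 41 37]
  25. access 41: HIT. Next use of 41: never. Cache: [74 52 54 41 37]
  26. access 37: HIT. Next use of 37: never. Cache: [74 52 54 41 37]
  27. access 74: HIT. Next use of 74: step 30. Cache: [74 52 54 41 37]
  28. access 52: HIT. Next use of 52: step 29. Cache: [74 52 54 41 37]
  29. access 52: HIT. Next use of 52: step 31. Cache: [74 52 54 41 37]
  30. access 74: HIT. Next use of 74: step 33. Cache: [74 52 54 41 37]
  31. access 52: HIT. Next use of 52: step 32. Cache: [74 52 54 41 37]
  32. access 52: HIT. Next use of 52: never. Cache: [74 52 54 41 37]
  33. access 74: HIT. Next use of 74: never. Cache: [74 52 54 41 37]
Total: 27 hits, 6 misses, 1 evictions

Answer: 1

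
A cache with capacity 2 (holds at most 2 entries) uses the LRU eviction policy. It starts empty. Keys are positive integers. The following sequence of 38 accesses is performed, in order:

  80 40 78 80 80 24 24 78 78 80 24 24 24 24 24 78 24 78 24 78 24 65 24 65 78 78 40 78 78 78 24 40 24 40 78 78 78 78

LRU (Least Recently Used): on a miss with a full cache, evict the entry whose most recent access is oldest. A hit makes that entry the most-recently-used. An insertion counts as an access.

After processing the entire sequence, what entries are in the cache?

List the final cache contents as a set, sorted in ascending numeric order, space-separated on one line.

LRU simulation (capacity=2):
  1. access 80: MISS. Cache (LRU->MRU): [80]
  2. access 40: MISS. Cache (LRU->MRU): [80 40]
  3. access 78: MISS, evict 80. Cache (LRU->MRU): [40 78]
  4. access 80: MISS, evict 40. Cache (LRU->MRU): [78 80]
  5. access 80: HIT. Cache (LRU->MRU): [78 80]
  6. access 24: MISS, evict 78. Cache (LRU->MRU): [80 24]
  7. access 24: HIT. Cache (LRU->MRU): [80 24]
  8. access 78: MISS, evict 80. Cache (LRU->MRU): [24 78]
  9. access 78: HIT. Cache (LRU->MRU): [24 78]
  10. access 80: MISS, evict 24. Cache (LRU->MRU): [78 80]
  11. access 24: MISS, evict 78. Cache (LRU->MRU): [80 24]
  12. access 24: HIT. Cache (LRU->MRU): [80 24]
  13. access 24: HIT. Cache (LRU->MRU): [80 24]
  14. access 24: HIT. Cache (LRU->MRU): [80 24]
  15. access 24: HIT. Cache (LRU->MRU): [80 24]
  16. access 78: MISS, evict 80. Cache (LRU->MRU): [24 78]
  17. access 24: HIT. Cache (LRU->MRU): [78 24]
  18. access 78: HIT. Cache (LRU->MRU): [24 78]
  19. access 24: HIT. Cache (LRU->MRU): [78 24]
  20. access 78: HIT. Cache (LRU->MRU): [24 78]
  21. access 24: HIT. Cache (LRU->MRU): [78 24]
  22. access 65: MISS, evict 78. Cache (LRU->MRU): [24 65]
  23. access 24: HIT. Cache (LRU->MRU): [65 24]
  24. access 65: HIT. Cache (LRU->MRU): [24 65]
  25. access 78: MISS, evict 24. Cache (LRU->MRU): [65 78]
  26. access 78: HIT. Cache (LRU->MRU): [65 78]
  27. access 40: MISS, evict 65. Cache (LRU->MRU): [78 40]
  28. access 78: HIT. Cache (LRU->MRU): [40 78]
  29. access 78: HIT. Cache (LRU->MRU): [40 78]
  30. access 78: HIT. Cache (LRU->MRU): [40 78]
  31. access 24: MISS, evict 40. Cache (LRU->MRU): [78 24]
  32. access 40: MISS, evict 78. Cache (LRU->MRU): [24 40]
  33. access 24: HIT. Cache (LRU->MRU): [40 24]
  34. access 40: HIT. Cache (LRU->MRU): [24 40]
  35. access 78: MISS, evict 24. Cache (LRU->MRU): [40 78]
  36. access 78: HIT. Cache (LRU->MRU): [40 78]
  37. access 78: HIT. Cache (LRU->MRU): [40 78]
  38. access 78: HIT. Cache (LRU->MRU): [40 78]
Total: 23 hits, 15 misses, 13 evictions

Answer: 40 78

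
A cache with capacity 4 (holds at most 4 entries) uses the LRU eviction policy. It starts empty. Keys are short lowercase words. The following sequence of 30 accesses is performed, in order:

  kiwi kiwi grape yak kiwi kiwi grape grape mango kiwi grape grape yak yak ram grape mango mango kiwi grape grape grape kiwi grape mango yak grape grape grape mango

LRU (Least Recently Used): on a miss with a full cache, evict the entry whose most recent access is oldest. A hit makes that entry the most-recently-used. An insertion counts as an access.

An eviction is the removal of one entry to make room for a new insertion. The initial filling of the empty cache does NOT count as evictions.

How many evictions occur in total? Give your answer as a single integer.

LRU simulation (capacity=4):
  1. access kiwi: MISS. Cache (LRU->MRU): [kiwi]
  2. access kiwi: HIT. Cache (LRU->MRU): [kiwi]
  3. access grape: MISS. Cache (LRU->MRU): [kiwi grape]
  4. access yak: MISS. Cache (LRU->MRU): [kiwi grape yak]
  5. access kiwi: HIT. Cache (LRU->MRU): [grape yak kiwi]
  6. access kiwi: HIT. Cache (LRU->MRU): [grape yak kiwi]
  7. access grape: HIT. Cache (LRU->MRU): [yak kiwi grape]
  8. access grape: HIT. Cache (LRU->MRU): [yak kiwi grape]
  9. access mango: MISS. Cache (LRU->MRU): [yak kiwi grape mango]
  10. access kiwi: HIT. Cache (LRU->MRU): [yak grape mango kiwi]
  11. access grape: HIT. Cache (LRU->MRU): [yak mango kiwi grape]
  12. access grape: HIT. Cache (LRU->MRU): [yak mango kiwi grape]
  13. access yak: HIT. Cache (LRU->MRU): [mango kiwi grape yak]
  14. access yak: HIT. Cache (LRU->MRU): [mango kiwi grape yak]
  15. access ram: MISS, evict mango. Cache (LRU->MRU): [kiwi grape yak ram]
  16. access grape: HIT. Cache (LRU->MRU): [kiwi yak ram grape]
  17. access mango: MISS, evict kiwi. Cache (LRU->MRU): [yak ram grape mango]
  18. access mango: HIT. Cache (LRU->MRU): [yak ram grape mango]
  19. access kiwi: MISS, evict yak. Cache (LRU->MRU): [ram grape mango kiwi]
  20. access grape: HIT. Cache (LRU->MRU): [ram mango kiwi grape]
  21. access grape: HIT. Cache (LRU->MRU): [ram mango kiwi grape]
  22. access grape: HIT. Cache (LRU->MRU): [ram mango kiwi grape]
  23. access kiwi: HIT. Cache (LRU->MRU): [ram mango grape kiwi]
  24. access grape: HIT. Cache (LRU->MRU): [ram mango kiwi grape]
  25. access mango: HIT. Cache (LRU->MRU): [ram kiwi grape mango]
  26. access yak: MISS, evict ram. Cache (LRU->MRU): [kiwi grape mango yak]
  27. access grape: HIT. Cache (LRU->MRU): [kiwi mango yak grape]
  28. access grape: HIT. Cache (LRU->MRU): [kiwi mango yak grape]
  29. access grape: HIT. Cache (LRU->MRU): [kiwi mango yak grape]
  30. access mango: HIT. Cache (LRU->MRU): [kiwi yak grape mango]
Total: 22 hits, 8 misses, 4 evictions

Answer: 4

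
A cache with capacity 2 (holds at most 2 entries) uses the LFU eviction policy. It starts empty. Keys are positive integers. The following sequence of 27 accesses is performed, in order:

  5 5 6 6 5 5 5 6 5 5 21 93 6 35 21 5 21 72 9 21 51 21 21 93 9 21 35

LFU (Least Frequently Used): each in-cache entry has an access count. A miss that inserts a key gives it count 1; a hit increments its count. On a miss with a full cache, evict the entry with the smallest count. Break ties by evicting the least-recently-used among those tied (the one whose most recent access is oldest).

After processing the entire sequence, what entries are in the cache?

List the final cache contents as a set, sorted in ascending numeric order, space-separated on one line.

LFU simulation (capacity=2):
  1. access 5: MISS. Cache: [5(c=1)]
  2. access 5: HIT, count now 2. Cache: [5(c=2)]
  3. access 6: MISS. Cache: [6(c=1) 5(c=2)]
  4. access 6: HIT, count now 2. Cache: [5(c=2) 6(c=2)]
  5. access 5: HIT, count now 3. Cache: [6(c=2) 5(c=3)]
  6. access 5: HIT, count now 4. Cache: [6(c=2) 5(c=4)]
  7. access 5: HIT, count now 5. Cache: [6(c=2) 5(c=5)]
  8. access 6: HIT, count now 3. Cache: [6(c=3) 5(c=5)]
  9. access 5: HIT, count now 6. Cache: [6(c=3) 5(c=6)]
  10. access 5: HIT, count now 7. Cache: [6(c=3) 5(c=7)]
  11. access 21: MISS, evict 6(c=3). Cache: [21(c=1) 5(c=7)]
  12. access 93: MISS, evict 21(c=1). Cache: [93(c=1) 5(c=7)]
  13. access 6: MISS, evict 93(c=1). Cache: [6(c=1) 5(c=7)]
  14. access 35: MISS, evict 6(c=1). Cache: [35(c=1) 5(c=7)]
  15. access 21: MISS, evict 35(c=1). Cache: [21(c=1) 5(c=7)]
  16. access 5: HIT, count now 8. Cache: [21(c=1) 5(c=8)]
  17. access 21: HIT, count now 2. Cache: [21(c=2) 5(c=8)]
  18. access 72: MISS, evict 21(c=2). Cache: [72(c=1) 5(c=8)]
  19. access 9: MISS, evict 72(c=1). Cache: [9(c=1) 5(c=8)]
  20. access 21: MISS, evict 9(c=1). Cache: [21(c=1) 5(c=8)]
  21. access 51: MISS, evict 21(c=1). Cache: [51(c=1) 5(c=8)]
  22. access 21: MISS, evict 51(c=1). Cache: [21(c=1) 5(c=8)]
  23. access 21: HIT, count now 2. Cache: [21(c=2) 5(c=8)]
  24. access 93: MISS, evict 21(c=2). Cache: [93(c=1) 5(c=8)]
  25. access 9: MISS, evict 93(c=1). Cache: [9(c=1) 5(c=8)]
  26. access 21: MISS, evict 9(c=1). Cache: [21(c=1) 5(c=8)]
  27. access 35: MISS, evict 21(c=1). Cache: [35(c=1) 5(c=8)]
Total: 11 hits, 16 misses, 14 evictions

Answer: 5 35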